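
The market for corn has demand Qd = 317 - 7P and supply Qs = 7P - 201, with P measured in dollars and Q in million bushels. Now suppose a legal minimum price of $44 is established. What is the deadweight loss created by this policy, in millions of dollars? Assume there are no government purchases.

Setting quantity demanded equal to quantity supplied, 317 - 7P = 7P - 201, gives P* = 37 and Q* = 58.
Because the floor (44) lies above the market-clearing price, it is binding.
At P = 44: Qd = 317 - 7·44 = 9 and Qs = 7·44 - 201 = 107.
Quantity traded falls to 9. At Q = 9 the demand price is (317 - 9)/7 = 44 and the supply price is (201 + 9)/7 = 30.
Deadweight loss = ½ · (44 - 30) · (58 - 9) = ½ · 14 · 49 = 343.

343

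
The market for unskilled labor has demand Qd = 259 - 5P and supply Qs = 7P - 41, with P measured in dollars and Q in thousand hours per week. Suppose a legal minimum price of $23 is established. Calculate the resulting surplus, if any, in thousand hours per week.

0

In a free market, 259 - 5P = 7P - 41 gives the equilibrium P* = 25, Q* = 134.
The floor of 23 is below the equilibrium price 25, so it is not binding; the market clears at P* = 25, Q* = 134.
Since the control does not bind, there is no surplus.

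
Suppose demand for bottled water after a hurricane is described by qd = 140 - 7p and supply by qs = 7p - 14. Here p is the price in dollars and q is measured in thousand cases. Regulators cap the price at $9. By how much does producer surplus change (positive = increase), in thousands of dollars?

-112

Without the control the market clears where 140 - 7p = 7p - 14, i.e. p* = 11 and q* = 63.
Since 9 < 11, the ceiling is binding.
At p = 9: qd = 140 - 7·9 = 77 and qs = 7·9 - 14 = 49.
Producer surplus without the control is ½ · (11 - 2) · 63 = 283.5.
With the ceiling, producers sell 49 units at 9, so PS = ½ · (9 - 2) · 49 = 171.5.
Change in producer surplus = 171.5 - 283.5 = -112.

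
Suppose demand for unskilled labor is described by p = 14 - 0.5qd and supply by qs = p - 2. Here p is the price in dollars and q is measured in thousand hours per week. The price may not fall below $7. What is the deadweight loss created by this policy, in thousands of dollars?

Rearranging demand gives qd = 28 - 2p. Without the control the market clears where 28 - 2p = p - 2, i.e. p* = 10 and q* = 8.
The floor of 7 is below the equilibrium price 10, so it is not binding; the market clears at p* = 10, q* = 8.
Since the control does not bind, no trades are prevented and deadweight loss is zero.

0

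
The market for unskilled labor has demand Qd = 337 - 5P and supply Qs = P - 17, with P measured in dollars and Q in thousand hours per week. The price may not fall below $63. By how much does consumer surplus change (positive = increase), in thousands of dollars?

Setting quantity demanded equal to quantity supplied, 337 - 5P = P - 17, gives P* = 59 and Q* = 42.
Since 63 > 59, the floor is binding.
At P = 63: Qd = 337 - 5·63 = 22 and Qs = 63 - 17 = 46.
Consumer surplus without the control is ½ · (67.4 - 59) · 42 = 176.4.
With the floor, consumers buy 22 units at 63, so CS = ½ · (67.4 - 63) · 22 = 48.4.
Change in consumer surplus = 48.4 - 176.4 = -128.

-128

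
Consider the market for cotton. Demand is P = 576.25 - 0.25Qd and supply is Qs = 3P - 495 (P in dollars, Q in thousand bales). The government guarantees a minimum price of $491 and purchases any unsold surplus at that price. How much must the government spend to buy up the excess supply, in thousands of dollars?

312767

Rearranging demand gives Qd = 2305 - 4P. Setting quantity demanded equal to quantity supplied, 2305 - 4P = 3P - 495, gives P* = 400 and Q* = 705.
Since 491 > 400, the floor is binding.
At P = 491: Qd = 2305 - 4·491 = 341 and Qs = 3·491 - 495 = 978.
Surplus = Qs - Qd = 637.
Government expenditure = surplus × support price = 637 × 491 = 312767.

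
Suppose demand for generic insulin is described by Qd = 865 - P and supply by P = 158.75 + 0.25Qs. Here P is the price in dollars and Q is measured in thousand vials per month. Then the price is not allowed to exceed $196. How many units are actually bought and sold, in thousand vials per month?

149

Rearranging supply gives Qs = 4P - 635. Equilibrium: 865 - P = 4P - 635, so 1500 = 5P and P* = 300, Q* = 565.
The ceiling of 196 is below the equilibrium price 300, so it binds.
At P = 196: Qd = 865 - 196 = 669 and Qs = 4·196 - 635 = 149.
The quantity actually transacted is the short side, supply: 149.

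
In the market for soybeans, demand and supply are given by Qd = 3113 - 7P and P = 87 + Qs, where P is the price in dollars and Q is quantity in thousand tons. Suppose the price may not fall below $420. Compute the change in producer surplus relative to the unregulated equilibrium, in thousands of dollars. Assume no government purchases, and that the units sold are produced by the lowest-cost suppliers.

Rearranging supply gives Qs = P - 87. Equilibrium: 3113 - 7P = P - 87, so 3200 = 8P and P* = 400, Q* = 313.
Because the floor (420) lies above the market-clearing price, it is binding.
At P = 420: Qd = 3113 - 7·420 = 173 and Qs = 420 - 87 = 333.
Producer surplus without the control is ½ · (400 - 87) · 313 = 48984.5.
With the floor, 173 units are sold at 420. The supply price at Q = 173 is 260, so PS = ½ · [(420 - 87) + (420 - 260)] · 173 = 42644.5.
Change in producer surplus = 42644.5 - 48984.5 = -6340.

-6340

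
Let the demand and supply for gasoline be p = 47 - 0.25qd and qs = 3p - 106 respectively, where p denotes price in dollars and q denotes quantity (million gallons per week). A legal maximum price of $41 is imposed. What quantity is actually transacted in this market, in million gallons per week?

Rearranging demand gives qd = 188 - 4p. Setting quantity demanded equal to quantity supplied, 188 - 4p = 3p - 106, gives p* = 42 and q* = 20.
Because the ceiling (41) lies below the market-clearing price, it is binding.
At p = 41: qd = 188 - 4·41 = 24 and qs = 3·41 - 106 = 17.
The quantity actually transacted is the short side, supply: 17.

17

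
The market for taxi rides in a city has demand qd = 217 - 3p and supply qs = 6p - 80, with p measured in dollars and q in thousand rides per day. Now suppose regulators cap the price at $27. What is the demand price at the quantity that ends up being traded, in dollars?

45

Setting quantity demanded equal to quantity supplied, 217 - 3p = 6p - 80, gives p* = 33 and q* = 118.
Because the ceiling (27) lies below the market-clearing price, it is binding.
At p = 27: qd = 217 - 3·27 = 136 and qs = 6·27 - 80 = 82.
Only 82 units reach the market. On the demand curve, the marginal buyer's willingness to pay at q = 82 is (217 - 82)/3 = 45.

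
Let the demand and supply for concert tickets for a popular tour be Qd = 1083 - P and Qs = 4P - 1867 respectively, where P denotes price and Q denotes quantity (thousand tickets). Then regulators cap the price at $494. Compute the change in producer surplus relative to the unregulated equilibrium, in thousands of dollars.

-28896

In a free market, 1083 - P = 4P - 1867 gives the equilibrium P* = 590, Q* = 493.
The ceiling of 494 is below the equilibrium price 590, so it binds.
At P = 494: Qd = 1083 - 494 = 589 and Qs = 4·494 - 1867 = 109.
Producer surplus without the control is ½ · (590 - 466.75) · 493 = 30381.125.
With the ceiling, producers sell 109 units at 494, so PS = ½ · (494 - 466.75) · 109 = 1485.125.
Change in producer surplus = 1485.125 - 30381.125 = -28896.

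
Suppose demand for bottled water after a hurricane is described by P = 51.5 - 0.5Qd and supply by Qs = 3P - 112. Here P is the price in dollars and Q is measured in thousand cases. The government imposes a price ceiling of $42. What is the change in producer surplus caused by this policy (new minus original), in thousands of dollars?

-15.5

Rearranging demand gives Qd = 103 - 2P. Setting quantity demanded equal to quantity supplied, 103 - 2P = 3P - 112, gives P* = 43 and Q* = 17.
Since 42 < 43, the ceiling is binding.
At P = 42: Qd = 103 - 2·42 = 19 and Qs = 3·42 - 112 = 14.
Producer surplus without the control is ½ · (43 - 112/3) · 17 = 289/6.
With the ceiling, producers sell 14 units at 42, so PS = ½ · (42 - 112/3) · 14 = 98/3.
Change in producer surplus = 98/3 - 289/6 = -15.5.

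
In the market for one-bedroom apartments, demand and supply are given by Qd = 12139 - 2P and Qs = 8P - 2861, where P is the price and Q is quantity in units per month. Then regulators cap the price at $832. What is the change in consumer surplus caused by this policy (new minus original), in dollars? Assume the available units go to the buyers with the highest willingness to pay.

In a free market, 12139 - 2P = 8P - 2861 gives the equilibrium P* = 1500, Q* = 9139.
Since 832 < 1500, the ceiling is binding.
At P = 832: Qd = 12139 - 2·832 = 10475 and Qs = 8·832 - 2861 = 3795.
Consumer surplus without the control is ½ · (6069.5 - 1500) · 9139 = 20880330.25.
With the ceiling, 3795 units are sold at 832 (assume they go to the highest-value buyers). The demand price at Q = 3795 is 4172, so CS = ½ · [(6069.5 - 832) + (4172 - 832)] · 3795 = 16275806.25.
Change in consumer surplus = 16275806.25 - 20880330.25 = -4604524.

-4604524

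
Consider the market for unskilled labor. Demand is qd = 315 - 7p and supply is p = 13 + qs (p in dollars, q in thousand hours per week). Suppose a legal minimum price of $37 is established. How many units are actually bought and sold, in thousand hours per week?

28

Rearranging supply gives qs = p - 13. Without the control the market clears where 315 - 7p = p - 13, i.e. p* = 41 and q* = 28.
The floor of 37 is below the equilibrium price 41, so it is not binding; the market clears at p* = 41, q* = 28.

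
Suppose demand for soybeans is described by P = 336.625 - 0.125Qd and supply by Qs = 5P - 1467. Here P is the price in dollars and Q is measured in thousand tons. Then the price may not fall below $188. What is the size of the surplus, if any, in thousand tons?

0

Rearranging demand gives Qd = 2693 - 8P. Equilibrium: 2693 - 8P = 5P - 1467, so 4160 = 13P and P* = 320, Q* = 133.
The floor of 188 is below the equilibrium price 320, so it is not binding; the market clears at P* = 320, Q* = 133.
Since the control does not bind, there is no surplus.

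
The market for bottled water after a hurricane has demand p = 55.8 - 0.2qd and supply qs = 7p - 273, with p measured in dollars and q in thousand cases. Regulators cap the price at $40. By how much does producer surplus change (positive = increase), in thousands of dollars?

-168

Rearranging demand gives qd = 279 - 5p. Equilibrium: 279 - 5p = 7p - 273, so 552 = 12p and p* = 46, q* = 49.
The ceiling of 40 is below the equilibrium price 46, so it binds.
At p = 40: qd = 279 - 5·40 = 79 and qs = 7·40 - 273 = 7.
Producer surplus without the control is ½ · (46 - 39) · 49 = 171.5.
With the ceiling, producers sell 7 units at 40, so PS = ½ · (40 - 39) · 7 = 3.5.
Change in producer surplus = 3.5 - 171.5 = -168.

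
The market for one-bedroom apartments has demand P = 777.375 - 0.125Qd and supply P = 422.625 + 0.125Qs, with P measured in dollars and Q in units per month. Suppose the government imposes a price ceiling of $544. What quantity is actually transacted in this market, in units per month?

Rearranging demand gives Qd = 6219 - 8P; rearranging supply gives Qs = 8P - 3381. Equilibrium: 6219 - 8P = 8P - 3381, so 9600 = 16P and P* = 600, Q* = 1419.
The ceiling of 544 is below the equilibrium price 600, so it binds.
At P = 544: Qd = 6219 - 8·544 = 1867 and Qs = 8·544 - 3381 = 971.
The quantity actually transacted is the short side, supply: 971.

971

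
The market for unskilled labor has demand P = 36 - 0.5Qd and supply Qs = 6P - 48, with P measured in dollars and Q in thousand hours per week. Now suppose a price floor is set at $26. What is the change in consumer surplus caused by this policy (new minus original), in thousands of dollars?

Rearranging demand gives Qd = 72 - 2P. Setting quantity demanded equal to quantity supplied, 72 - 2P = 6P - 48, gives P* = 15 and Q* = 42.
Since 26 > 15, the floor is binding.
At P = 26: Qd = 72 - 2·26 = 20 and Qs = 6·26 - 48 = 108.
Consumer surplus without the control is ½ · (36 - 15) · 42 = 441.
With the floor, consumers buy 20 units at 26, so CS = ½ · (36 - 26) · 20 = 100.
Change in consumer surplus = 100 - 441 = -341.

-341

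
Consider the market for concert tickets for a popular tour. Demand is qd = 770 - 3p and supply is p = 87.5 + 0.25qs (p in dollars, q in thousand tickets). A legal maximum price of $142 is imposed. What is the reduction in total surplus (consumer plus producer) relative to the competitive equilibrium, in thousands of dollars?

1512

Rearranging supply gives qs = 4p - 350. In a free market, 770 - 3p = 4p - 350 gives the equilibrium p* = 160, q* = 290.
Because the ceiling (142) lies below the market-clearing price, it is binding.
At p = 142: qd = 770 - 3·142 = 344 and qs = 4·142 - 350 = 218.
Quantity traded falls to 218. At q = 218 the demand price is (770 - 218)/3 = 184 and the supply price is (350 + 218)/4 = 142.
Deadweight loss = ½ · (184 - 142) · (290 - 218) = ½ · 42 · 72 = 1512.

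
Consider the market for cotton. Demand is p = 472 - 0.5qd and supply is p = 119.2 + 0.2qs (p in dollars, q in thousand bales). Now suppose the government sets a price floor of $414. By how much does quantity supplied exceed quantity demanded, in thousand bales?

1358

Rearranging demand gives qd = 944 - 2p; rearranging supply gives qs = 5p - 596. Equilibrium: 944 - 2p = 5p - 596, so 1540 = 7p and p* = 220, q* = 504.
Because the floor (414) lies above the market-clearing price, it is binding.
At p = 414: qd = 944 - 2·414 = 116 and qs = 5·414 - 596 = 1474.
Surplus = qs - qd = 1474 - 116 = 1358.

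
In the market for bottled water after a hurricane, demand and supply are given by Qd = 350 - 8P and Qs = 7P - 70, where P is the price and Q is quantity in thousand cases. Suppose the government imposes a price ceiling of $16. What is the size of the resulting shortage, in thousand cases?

180

Without the control the market clears where 350 - 8P = 7P - 70, i.e. P* = 28 and Q* = 126.
Since 16 < 28, the ceiling is binding.
At P = 16: Qd = 350 - 8·16 = 222 and Qs = 7·16 - 70 = 42.
Shortage = Qd - Qs = 222 - 42 = 180.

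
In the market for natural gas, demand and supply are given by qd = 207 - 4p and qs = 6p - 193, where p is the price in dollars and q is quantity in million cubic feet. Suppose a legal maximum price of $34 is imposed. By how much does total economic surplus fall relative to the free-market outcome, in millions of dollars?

Without the control the market clears where 207 - 4p = 6p - 193, i.e. p* = 40 and q* = 47.
Since 34 < 40, the ceiling is binding.
At p = 34: qd = 207 - 4·34 = 71 and qs = 6·34 - 193 = 11.
Quantity traded falls to 11. At q = 11 the demand price is (207 - 11)/4 = 49 and the supply price is (193 + 11)/6 = 34.
Deadweight loss = ½ · (49 - 34) · (47 - 11) = ½ · 15 · 36 = 270.

270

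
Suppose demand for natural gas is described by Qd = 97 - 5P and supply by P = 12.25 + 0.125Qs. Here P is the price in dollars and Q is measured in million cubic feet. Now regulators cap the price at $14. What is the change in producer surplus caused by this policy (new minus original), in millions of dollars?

-18

Rearranging supply gives Qs = 8P - 98. In a free market, 97 - 5P = 8P - 98 gives the equilibrium P* = 15, Q* = 22.
The ceiling of 14 is below the equilibrium price 15, so it binds.
At P = 14: Qd = 97 - 5·14 = 27 and Qs = 8·14 - 98 = 14.
Producer surplus without the control is ½ · (15 - 12.25) · 22 = 30.25.
With the ceiling, producers sell 14 units at 14, so PS = ½ · (14 - 12.25) · 14 = 12.25.
Change in producer surplus = 12.25 - 30.25 = -18.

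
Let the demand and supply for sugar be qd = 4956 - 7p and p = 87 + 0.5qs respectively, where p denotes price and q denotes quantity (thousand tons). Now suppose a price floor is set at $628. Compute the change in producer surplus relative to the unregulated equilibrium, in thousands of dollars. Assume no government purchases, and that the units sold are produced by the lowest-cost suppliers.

Rearranging supply gives qs = 2p - 174. Equilibrium: 4956 - 7p = 2p - 174, so 5130 = 9p and p* = 570, q* = 966.
Because the floor (628) lies above the market-clearing price, it is binding.
At p = 628: qd = 4956 - 7·628 = 560 and qs = 2·628 - 174 = 1082.
Producer surplus without the control is ½ · (570 - 87) · 966 = 233289.
With the floor, 560 units are sold at 628. The supply price at q = 560 is 367, so PS = ½ · [(628 - 87) + (628 - 367)] · 560 = 224560.
Change in producer surplus = 224560 - 233289 = -8729.

-8729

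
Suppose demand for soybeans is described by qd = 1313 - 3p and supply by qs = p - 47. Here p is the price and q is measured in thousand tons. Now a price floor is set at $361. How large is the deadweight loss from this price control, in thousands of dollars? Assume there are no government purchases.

Setting quantity demanded equal to quantity supplied, 1313 - 3p = p - 47, gives p* = 340 and q* = 293.
Since 361 > 340, the floor is binding.
At p = 361: qd = 1313 - 3·361 = 230 and qs = 361 - 47 = 314.
Quantity traded falls to 230. At q = 230 the demand price is (1313 - 230)/3 = 361 and the supply price is 47 + 230 = 277.
Deadweight loss = ½ · (361 - 277) · (293 - 230) = ½ · 84 · 63 = 2646.

2646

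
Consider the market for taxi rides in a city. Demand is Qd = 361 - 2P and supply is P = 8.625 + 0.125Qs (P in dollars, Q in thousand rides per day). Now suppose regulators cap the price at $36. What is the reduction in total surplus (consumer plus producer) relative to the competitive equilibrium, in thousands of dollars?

Rearranging supply gives Qs = 8P - 69. Setting quantity demanded equal to quantity supplied, 361 - 2P = 8P - 69, gives P* = 43 and Q* = 275.
The ceiling of 36 is below the equilibrium price 43, so it binds.
At P = 36: Qd = 361 - 2·36 = 289 and Qs = 8·36 - 69 = 219.
Quantity traded falls to 219. At Q = 219 the demand price is (361 - 219)/2 = 71 and the supply price is (69 + 219)/8 = 36.
Deadweight loss = ½ · (71 - 36) · (275 - 219) = ½ · 35 · 56 = 980.

980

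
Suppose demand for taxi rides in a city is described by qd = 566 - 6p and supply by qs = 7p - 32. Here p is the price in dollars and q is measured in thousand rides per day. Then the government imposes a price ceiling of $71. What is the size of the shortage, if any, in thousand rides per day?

0

Equilibrium: 566 - 6p = 7p - 32, so 598 = 13p and p* = 46, q* = 290.
Since 71 is above p* = 46, the ceiling does not bind and the free-market outcome prevails.
Since the control does not bind, there is no shortage.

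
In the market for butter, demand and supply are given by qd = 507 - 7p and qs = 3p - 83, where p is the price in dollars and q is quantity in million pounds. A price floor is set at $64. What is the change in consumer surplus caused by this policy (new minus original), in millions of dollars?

-382.5

In a free market, 507 - 7p = 3p - 83 gives the equilibrium p* = 59, q* = 94.
Since 64 > 59, the floor is binding.
At p = 64: qd = 507 - 7·64 = 59 and qs = 3·64 - 83 = 109.
Consumer surplus without the control is ½ · (507/7 - 59) · 94 = 4418/7.
With the floor, consumers buy 59 units at 64, so CS = ½ · (507/7 - 64) · 59 = 3481/14.
Change in consumer surplus = 3481/14 - 4418/7 = -382.5.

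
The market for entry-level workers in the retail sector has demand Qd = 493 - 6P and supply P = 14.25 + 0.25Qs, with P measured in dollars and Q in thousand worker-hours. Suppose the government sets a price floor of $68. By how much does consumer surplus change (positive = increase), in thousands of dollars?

-1612

Rearranging supply gives Qs = 4P - 57. In a free market, 493 - 6P = 4P - 57 gives the equilibrium P* = 55, Q* = 163.
Since 68 > 55, the floor is binding.
At P = 68: Qd = 493 - 6·68 = 85 and Qs = 4·68 - 57 = 215.
Consumer surplus without the control is ½ · (493/6 - 55) · 163 = 26569/12.
With the floor, consumers buy 85 units at 68, so CS = ½ · (493/6 - 68) · 85 = 7225/12.
Change in consumer surplus = 7225/12 - 26569/12 = -1612.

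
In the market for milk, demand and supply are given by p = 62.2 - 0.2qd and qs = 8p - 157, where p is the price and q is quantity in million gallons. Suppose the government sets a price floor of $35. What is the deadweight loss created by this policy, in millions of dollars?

Rearranging demand gives qd = 311 - 5p. Setting quantity demanded equal to quantity supplied, 311 - 5p = 8p - 157, gives p* = 36 and q* = 131.
Since 35 is below p* = 36, the floor does not bind and the free-market outcome prevails.
Since the control does not bind, no trades are prevented and deadweight loss is zero.

0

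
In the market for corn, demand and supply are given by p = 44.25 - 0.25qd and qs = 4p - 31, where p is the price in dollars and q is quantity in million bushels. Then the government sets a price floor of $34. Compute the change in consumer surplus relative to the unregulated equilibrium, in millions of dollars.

Rearranging demand gives qd = 177 - 4p. In a free market, 177 - 4p = 4p - 31 gives the equilibrium p* = 26, q* = 73.
The floor of 34 is above the equilibrium price 26, so it binds.
At p = 34: qd = 177 - 4·34 = 41 and qs = 4·34 - 31 = 105.
Consumer surplus without the control is ½ · (44.25 - 26) · 73 = 666.125.
With the floor, consumers buy 41 units at 34, so CS = ½ · (44.25 - 34) · 41 = 210.125.
Change in consumer surplus = 210.125 - 666.125 = -456.

-456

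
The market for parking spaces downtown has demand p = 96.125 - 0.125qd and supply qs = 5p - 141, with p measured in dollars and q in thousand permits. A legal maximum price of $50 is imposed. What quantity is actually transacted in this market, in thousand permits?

Rearranging demand gives qd = 769 - 8p. Equilibrium: 769 - 8p = 5p - 141, so 910 = 13p and p* = 70, q* = 209.
The ceiling of 50 is below the equilibrium price 70, so it binds.
At p = 50: qd = 769 - 8·50 = 369 and qs = 5·50 - 141 = 109.
The quantity actually transacted is the short side, supply: 109.

109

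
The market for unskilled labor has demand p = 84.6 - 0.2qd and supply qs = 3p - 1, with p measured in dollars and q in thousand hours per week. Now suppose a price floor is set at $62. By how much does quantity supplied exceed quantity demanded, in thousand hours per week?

Rearranging demand gives qd = 423 - 5p. Without the control the market clears where 423 - 5p = 3p - 1, i.e. p* = 53 and q* = 158.
Since 62 > 53, the floor is binding.
At p = 62: qd = 423 - 5·62 = 113 and qs = 3·62 - 1 = 185.
Surplus = qs - qd = 185 - 113 = 72.

72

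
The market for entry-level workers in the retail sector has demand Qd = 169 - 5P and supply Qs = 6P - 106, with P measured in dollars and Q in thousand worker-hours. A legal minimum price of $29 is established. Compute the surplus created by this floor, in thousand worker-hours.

44

Equilibrium: 169 - 5P = 6P - 106, so 275 = 11P and P* = 25, Q* = 44.
The floor of 29 is above the equilibrium price 25, so it binds.
At P = 29: Qd = 169 - 5·29 = 24 and Qs = 6·29 - 106 = 68.
Surplus = Qs - Qd = 68 - 24 = 44.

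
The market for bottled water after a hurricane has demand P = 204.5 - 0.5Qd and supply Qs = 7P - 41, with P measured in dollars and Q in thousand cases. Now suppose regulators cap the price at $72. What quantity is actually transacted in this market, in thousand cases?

Rearranging demand gives Qd = 409 - 2P. Setting quantity demanded equal to quantity supplied, 409 - 2P = 7P - 41, gives P* = 50 and Q* = 309.
The ceiling of 72 is above the equilibrium price 50, so it is not binding; the market clears at P* = 50, Q* = 309.

309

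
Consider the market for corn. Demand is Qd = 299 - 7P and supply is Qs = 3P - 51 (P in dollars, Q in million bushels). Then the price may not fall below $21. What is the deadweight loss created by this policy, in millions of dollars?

Without the control the market clears where 299 - 7P = 3P - 51, i.e. P* = 35 and Q* = 54.
Since 21 is below P* = 35, the floor does not bind and the free-market outcome prevails.
Since the control does not bind, no trades are prevented and deadweight loss is zero.

0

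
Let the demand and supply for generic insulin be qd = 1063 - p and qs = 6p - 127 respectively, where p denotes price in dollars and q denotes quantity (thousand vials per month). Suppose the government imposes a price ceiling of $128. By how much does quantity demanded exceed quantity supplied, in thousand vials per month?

Without the control the market clears where 1063 - p = 6p - 127, i.e. p* = 170 and q* = 893.
Because the ceiling (128) lies below the market-clearing price, it is binding.
At p = 128: qd = 1063 - 128 = 935 and qs = 6·128 - 127 = 641.
Shortage = qd - qs = 935 - 641 = 294.

294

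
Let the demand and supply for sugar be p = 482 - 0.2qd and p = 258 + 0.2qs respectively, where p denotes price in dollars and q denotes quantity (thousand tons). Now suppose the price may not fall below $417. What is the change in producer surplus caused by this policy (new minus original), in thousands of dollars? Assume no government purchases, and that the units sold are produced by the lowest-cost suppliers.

9752.5

Rearranging demand gives qd = 2410 - 5p; rearranging supply gives qs = 5p - 1290. Without the control the market clears where 2410 - 5p = 5p - 1290, i.e. p* = 370 and q* = 560.
The floor of 417 is above the equilibrium price 370, so it binds.
At p = 417: qd = 2410 - 5·417 = 325 and qs = 5·417 - 1290 = 795.
Producer surplus without the control is ½ · (370 - 258) · 560 = 31360.
With the floor, 325 units are sold at 417. The supply price at q = 325 is 323, so PS = ½ · [(417 - 258) + (417 - 323)] · 325 = 41112.5.
Change in producer surplus = 41112.5 - 31360 = 9752.5.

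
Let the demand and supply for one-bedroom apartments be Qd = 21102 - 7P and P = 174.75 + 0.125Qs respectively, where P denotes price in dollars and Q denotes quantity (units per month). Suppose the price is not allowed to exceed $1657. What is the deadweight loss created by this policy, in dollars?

0

Rearranging supply gives Qs = 8P - 1398. Without the control the market clears where 21102 - 7P = 8P - 1398, i.e. P* = 1500 and Q* = 10602.
Since 1657 is above P* = 1500, the ceiling does not bind and the free-market outcome prevails.
Since the control does not bind, no trades are prevented and deadweight loss is zero.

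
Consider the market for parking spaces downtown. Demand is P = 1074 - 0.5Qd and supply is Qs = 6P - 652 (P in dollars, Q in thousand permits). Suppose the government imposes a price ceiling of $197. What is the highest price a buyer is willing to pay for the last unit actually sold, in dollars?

809

Rearranging demand gives Qd = 2148 - 2P. Setting quantity demanded equal to quantity supplied, 2148 - 2P = 6P - 652, gives P* = 350 and Q* = 1448.
Since 197 < 350, the ceiling is binding.
At P = 197: Qd = 2148 - 2·197 = 1754 and Qs = 6·197 - 652 = 530.
Only 530 units reach the market. On the demand curve, the marginal buyer's willingness to pay at Q = 530 is (2148 - 530)/2 = 809.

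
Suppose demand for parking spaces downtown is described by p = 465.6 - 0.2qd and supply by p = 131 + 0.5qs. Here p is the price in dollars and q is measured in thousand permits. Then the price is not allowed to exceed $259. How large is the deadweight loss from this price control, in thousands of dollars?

17249.4

Rearranging demand gives qd = 2328 - 5p; rearranging supply gives qs = 2p - 262. Equilibrium: 2328 - 5p = 2p - 262, so 2590 = 7p and p* = 370, q* = 478.
The ceiling of 259 is below the equilibrium price 370, so it binds.
At p = 259: qd = 2328 - 5·259 = 1033 and qs = 2·259 - 262 = 256.
Quantity traded falls to 256. At q = 256 the demand price is (2328 - 256)/5 = 414.4 and the supply price is (262 + 256)/2 = 259.
Deadweight loss = ½ · (414.4 - 259) · (478 - 256) = ½ · 155.4 · 222 = 17249.4.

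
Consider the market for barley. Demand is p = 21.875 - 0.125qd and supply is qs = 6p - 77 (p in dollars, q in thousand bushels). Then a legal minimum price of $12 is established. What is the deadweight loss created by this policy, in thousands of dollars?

0

Rearranging demand gives qd = 175 - 8p. Setting quantity demanded equal to quantity supplied, 175 - 8p = 6p - 77, gives p* = 18 and q* = 31.
Since 12 is below p* = 18, the floor does not bind and the free-market outcome prevails.
Since the control does not bind, no trades are prevented and deadweight loss is zero.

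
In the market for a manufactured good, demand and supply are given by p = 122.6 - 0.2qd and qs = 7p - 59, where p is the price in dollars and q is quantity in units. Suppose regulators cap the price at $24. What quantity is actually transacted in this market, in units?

109

Rearranging demand gives qd = 613 - 5p. In a free market, 613 - 5p = 7p - 59 gives the equilibrium p* = 56, q* = 333.
The ceiling of 24 is below the equilibrium price 56, so it binds.
At p = 24: qd = 613 - 5·24 = 493 and qs = 7·24 - 59 = 109.
The quantity actually transacted is the short side, supply: 109.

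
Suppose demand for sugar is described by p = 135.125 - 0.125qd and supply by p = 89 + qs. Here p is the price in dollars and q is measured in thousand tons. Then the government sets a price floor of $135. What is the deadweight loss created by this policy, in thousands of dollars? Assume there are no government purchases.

900

Rearranging demand gives qd = 1081 - 8p; rearranging supply gives qs = p - 89. Equilibrium: 1081 - 8p = p - 89, so 1170 = 9p and p* = 130, q* = 41.
The floor of 135 is above the equilibrium price 130, so it binds.
At p = 135: qd = 1081 - 8·135 = 1 and qs = 135 - 89 = 46.
Quantity traded falls to 1. At q = 1 the demand price is (1081 - 1)/8 = 135 and the supply price is 89 + 1 = 90.
Deadweight loss = ½ · (135 - 90) · (41 - 1) = ½ · 45 · 40 = 900.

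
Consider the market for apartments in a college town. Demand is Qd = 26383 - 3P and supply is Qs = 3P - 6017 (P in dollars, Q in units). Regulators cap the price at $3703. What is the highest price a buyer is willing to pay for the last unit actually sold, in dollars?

7097

Equilibrium: 26383 - 3P = 3P - 6017, so 32400 = 6P and P* = 5400, Q* = 10183.
Since 3703 < 5400, the ceiling is binding.
At P = 3703: Qd = 26383 - 3·3703 = 15274 and Qs = 3·3703 - 6017 = 5092.
Only 5092 units reach the market. On the demand curve, the marginal buyer's willingness to pay at Q = 5092 is (26383 - 5092)/3 = 7097.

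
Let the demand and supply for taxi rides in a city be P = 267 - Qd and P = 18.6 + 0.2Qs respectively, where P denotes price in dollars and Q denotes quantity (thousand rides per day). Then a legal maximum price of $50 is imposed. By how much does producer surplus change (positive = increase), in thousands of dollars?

Rearranging demand gives Qd = 267 - P; rearranging supply gives Qs = 5P - 93. Equilibrium: 267 - P = 5P - 93, so 360 = 6P and P* = 60, Q* = 207.
The ceiling of 50 is below the equilibrium price 60, so it binds.
At P = 50: Qd = 267 - 50 = 217 and Qs = 5·50 - 93 = 157.
Producer surplus without the control is ½ · (60 - 18.6) · 207 = 4284.9.
With the ceiling, producers sell 157 units at 50, so PS = ½ · (50 - 18.6) · 157 = 2464.9.
Change in producer surplus = 2464.9 - 4284.9 = -1820.

-1820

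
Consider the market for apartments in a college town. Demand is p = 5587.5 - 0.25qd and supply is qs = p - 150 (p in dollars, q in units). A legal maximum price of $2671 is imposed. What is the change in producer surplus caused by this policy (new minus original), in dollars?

Rearranging demand gives qd = 22350 - 4p. Setting quantity demanded equal to quantity supplied, 22350 - 4p = p - 150, gives p* = 4500 and q* = 4350.
The ceiling of 2671 is below the equilibrium price 4500, so it binds.
At p = 2671: qd = 22350 - 4·2671 = 11666 and qs = 2671 - 150 = 2521.
Producer surplus without the control is ½ · (4500 - 150) · 4350 = 9461250.
With the ceiling, producers sell 2521 units at 2671, so PS = ½ · (2671 - 150) · 2521 = 3177720.5.
Change in producer surplus = 3177720.5 - 9461250 = -6283529.5.

-6283529.5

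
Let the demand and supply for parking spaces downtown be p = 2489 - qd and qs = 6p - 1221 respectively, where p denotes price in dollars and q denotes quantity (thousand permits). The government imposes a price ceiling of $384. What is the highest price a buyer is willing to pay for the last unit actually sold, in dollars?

Rearranging demand gives qd = 2489 - p. In a free market, 2489 - p = 6p - 1221 gives the equilibrium p* = 530, q* = 1959.
The ceiling of 384 is below the equilibrium price 530, so it binds.
At p = 384: qd = 2489 - 384 = 2105 and qs = 6·384 - 1221 = 1083.
Only 1083 units reach the market. On the demand curve, the marginal buyer's willingness to pay at q = 1083 is (2489 - 1083) = 1406.

1406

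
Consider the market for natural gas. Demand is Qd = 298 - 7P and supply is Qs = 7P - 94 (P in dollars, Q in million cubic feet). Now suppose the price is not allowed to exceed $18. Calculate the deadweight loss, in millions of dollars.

Without the control the market clears where 298 - 7P = 7P - 94, i.e. P* = 28 and Q* = 102.
The ceiling of 18 is below the equilibrium price 28, so it binds.
At P = 18: Qd = 298 - 7·18 = 172 and Qs = 7·18 - 94 = 32.
Quantity traded falls to 32. At Q = 32 the demand price is (298 - 32)/7 = 38 and the supply price is (94 + 32)/7 = 18.
Deadweight loss = ½ · (38 - 18) · (102 - 32) = ½ · 20 · 70 = 700.

700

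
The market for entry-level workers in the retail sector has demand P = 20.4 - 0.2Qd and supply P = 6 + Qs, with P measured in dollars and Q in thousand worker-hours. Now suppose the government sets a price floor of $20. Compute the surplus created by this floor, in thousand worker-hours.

12

Rearranging demand gives Qd = 102 - 5P; rearranging supply gives Qs = P - 6. Equilibrium: 102 - 5P = P - 6, so 108 = 6P and P* = 18, Q* = 12.
Because the floor (20) lies above the market-clearing price, it is binding.
At P = 20: Qd = 102 - 5·20 = 2 and Qs = 20 - 6 = 14.
Surplus = Qs - Qd = 14 - 2 = 12.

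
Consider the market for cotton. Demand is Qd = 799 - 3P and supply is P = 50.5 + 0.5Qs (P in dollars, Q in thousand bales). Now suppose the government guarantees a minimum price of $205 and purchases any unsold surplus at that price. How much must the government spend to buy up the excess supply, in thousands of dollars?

25625

Rearranging supply gives Qs = 2P - 101. Without the control the market clears where 799 - 3P = 2P - 101, i.e. P* = 180 and Q* = 259.
Because the floor (205) lies above the market-clearing price, it is binding.
At P = 205: Qd = 799 - 3·205 = 184 and Qs = 2·205 - 101 = 309.
Surplus = Qs - Qd = 125.
Government expenditure = surplus × support price = 125 × 205 = 25625.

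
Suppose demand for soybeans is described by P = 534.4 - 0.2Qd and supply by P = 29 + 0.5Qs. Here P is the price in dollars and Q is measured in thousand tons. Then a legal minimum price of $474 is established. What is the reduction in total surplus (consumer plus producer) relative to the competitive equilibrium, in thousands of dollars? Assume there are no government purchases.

Rearranging demand gives Qd = 2672 - 5P; rearranging supply gives Qs = 2P - 58. Equilibrium: 2672 - 5P = 2P - 58, so 2730 = 7P and P* = 390, Q* = 722.
Because the floor (474) lies above the market-clearing price, it is binding.
At P = 474: Qd = 2672 - 5·474 = 302 and Qs = 2·474 - 58 = 890.
Quantity traded falls to 302. At Q = 302 the demand price is (2672 - 302)/5 = 474 and the supply price is (58 + 302)/2 = 180.
Deadweight loss = ½ · (474 - 180) · (722 - 302) = ½ · 294 · 420 = 61740.

61740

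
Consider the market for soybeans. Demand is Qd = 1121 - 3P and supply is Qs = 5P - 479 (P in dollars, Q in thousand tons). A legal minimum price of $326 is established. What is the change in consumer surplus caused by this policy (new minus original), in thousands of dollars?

Setting quantity demanded equal to quantity supplied, 1121 - 3P = 5P - 479, gives P* = 200 and Q* = 521.
Because the floor (326) lies above the market-clearing price, it is binding.
At P = 326: Qd = 1121 - 3·326 = 143 and Qs = 5·326 - 479 = 1151.
Consumer surplus without the control is ½ · (1121/3 - 200) · 521 = 271441/6.
With the floor, consumers buy 143 units at 326, so CS = ½ · (1121/3 - 326) · 143 = 20449/6.
Change in consumer surplus = 20449/6 - 271441/6 = -41832.

-41832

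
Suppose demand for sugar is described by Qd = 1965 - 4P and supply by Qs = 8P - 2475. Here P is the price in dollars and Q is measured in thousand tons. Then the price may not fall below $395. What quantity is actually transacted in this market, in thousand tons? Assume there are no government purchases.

385

Setting quantity demanded equal to quantity supplied, 1965 - 4P = 8P - 2475, gives P* = 370 and Q* = 485.
Because the floor (395) lies above the market-clearing price, it is binding.
At P = 395: Qd = 1965 - 4·395 = 385 and Qs = 8·395 - 2475 = 685.
The quantity actually transacted is the short side, demand: 385.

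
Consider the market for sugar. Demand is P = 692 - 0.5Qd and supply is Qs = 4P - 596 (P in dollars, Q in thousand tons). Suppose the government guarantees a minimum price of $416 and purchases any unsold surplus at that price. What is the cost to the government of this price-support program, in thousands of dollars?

Rearranging demand gives Qd = 1384 - 2P. Setting quantity demanded equal to quantity supplied, 1384 - 2P = 4P - 596, gives P* = 330 and Q* = 724.
Because the floor (416) lies above the market-clearing price, it is binding.
At P = 416: Qd = 1384 - 2·416 = 552 and Qs = 4·416 - 596 = 1068.
Surplus = Qs - Qd = 516.
Government expenditure = surplus × support price = 516 × 416 = 214656.

214656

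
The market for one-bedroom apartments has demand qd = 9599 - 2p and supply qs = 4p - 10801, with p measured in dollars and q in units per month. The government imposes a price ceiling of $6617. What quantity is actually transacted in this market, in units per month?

2799

In a free market, 9599 - 2p = 4p - 10801 gives the equilibrium p* = 3400, q* = 2799.
The ceiling of 6617 is above the equilibrium price 3400, so it is not binding; the market clears at p* = 3400, q* = 2799.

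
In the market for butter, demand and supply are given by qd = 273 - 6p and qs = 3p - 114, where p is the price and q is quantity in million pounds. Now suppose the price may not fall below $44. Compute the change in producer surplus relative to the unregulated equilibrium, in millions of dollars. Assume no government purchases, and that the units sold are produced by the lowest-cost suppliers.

Without the control the market clears where 273 - 6p = 3p - 114, i.e. p* = 43 and q* = 15.
Because the floor (44) lies above the market-clearing price, it is binding.
At p = 44: qd = 273 - 6·44 = 9 and qs = 3·44 - 114 = 18.
Producer surplus without the control is ½ · (43 - 38) · 15 = 37.5.
With the floor, 9 units are sold at 44. The supply price at q = 9 is 41, so PS = ½ · [(44 - 38) + (44 - 41)] · 9 = 40.5.
Change in producer surplus = 40.5 - 37.5 = 3.

3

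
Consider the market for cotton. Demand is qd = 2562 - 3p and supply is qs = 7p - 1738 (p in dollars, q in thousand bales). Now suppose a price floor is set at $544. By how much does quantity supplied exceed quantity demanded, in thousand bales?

1140

Setting quantity demanded equal to quantity supplied, 2562 - 3p = 7p - 1738, gives p* = 430 and q* = 1272.
Because the floor (544) lies above the market-clearing price, it is binding.
At p = 544: qd = 2562 - 3·544 = 930 and qs = 7·544 - 1738 = 2070.
Surplus = qs - qd = 2070 - 930 = 1140.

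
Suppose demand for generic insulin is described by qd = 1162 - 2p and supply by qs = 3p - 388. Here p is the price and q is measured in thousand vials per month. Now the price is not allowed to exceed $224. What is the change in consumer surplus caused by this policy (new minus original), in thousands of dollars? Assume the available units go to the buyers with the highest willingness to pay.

Setting quantity demanded equal to quantity supplied, 1162 - 2p = 3p - 388, gives p* = 310 and q* = 542.
The ceiling of 224 is below the equilibrium price 310, so it binds.
At p = 224: qd = 1162 - 2·224 = 714 and qs = 3·224 - 388 = 284.
Consumer surplus without the control is ½ · (581 - 310) · 542 = 73441.
With the ceiling, 284 units are sold at 224 (assume they go to the highest-value buyers). The demand price at q = 284 is 439, so CS = ½ · [(581 - 224) + (439 - 224)] · 284 = 81224.
Change in consumer surplus = 81224 - 73441 = 7783.

7783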